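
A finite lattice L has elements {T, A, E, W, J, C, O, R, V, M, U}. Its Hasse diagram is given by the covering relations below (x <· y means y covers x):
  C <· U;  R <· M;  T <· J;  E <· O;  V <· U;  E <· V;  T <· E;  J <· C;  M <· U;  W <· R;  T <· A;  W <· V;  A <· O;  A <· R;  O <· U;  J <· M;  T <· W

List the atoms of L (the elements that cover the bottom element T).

The atoms are exactly the elements that cover T: A, E, J, W.

A, E, J, W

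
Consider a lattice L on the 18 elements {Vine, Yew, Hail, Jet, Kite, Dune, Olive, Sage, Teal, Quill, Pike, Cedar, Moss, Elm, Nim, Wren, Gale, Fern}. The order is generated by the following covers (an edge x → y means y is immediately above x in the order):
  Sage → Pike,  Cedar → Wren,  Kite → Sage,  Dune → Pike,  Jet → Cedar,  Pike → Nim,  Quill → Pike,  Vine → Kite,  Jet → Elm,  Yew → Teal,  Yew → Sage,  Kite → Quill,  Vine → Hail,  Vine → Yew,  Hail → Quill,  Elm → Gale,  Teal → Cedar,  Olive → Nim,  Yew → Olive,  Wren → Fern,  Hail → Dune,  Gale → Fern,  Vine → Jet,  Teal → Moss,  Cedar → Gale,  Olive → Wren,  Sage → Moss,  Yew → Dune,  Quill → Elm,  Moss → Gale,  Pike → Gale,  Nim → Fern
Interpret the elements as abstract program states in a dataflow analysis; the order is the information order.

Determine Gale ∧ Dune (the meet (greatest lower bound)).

Common lower bounds of {Gale, Dune}: Dune, Hail, Vine, Yew.
The greatest among these is Dune.

Dune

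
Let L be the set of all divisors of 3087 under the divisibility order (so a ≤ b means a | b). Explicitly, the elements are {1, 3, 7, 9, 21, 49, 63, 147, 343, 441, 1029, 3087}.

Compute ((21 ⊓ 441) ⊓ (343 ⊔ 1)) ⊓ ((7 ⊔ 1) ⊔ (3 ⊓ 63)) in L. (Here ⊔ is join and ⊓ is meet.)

21 ∧ 441 = 21
343 ∨ 1 = 343
21 ∧ 343 = 7
7 ∨ 1 = 7
3 ∧ 63 = 3
7 ∨ 3 = 21
7 ∧ 21 = 7

7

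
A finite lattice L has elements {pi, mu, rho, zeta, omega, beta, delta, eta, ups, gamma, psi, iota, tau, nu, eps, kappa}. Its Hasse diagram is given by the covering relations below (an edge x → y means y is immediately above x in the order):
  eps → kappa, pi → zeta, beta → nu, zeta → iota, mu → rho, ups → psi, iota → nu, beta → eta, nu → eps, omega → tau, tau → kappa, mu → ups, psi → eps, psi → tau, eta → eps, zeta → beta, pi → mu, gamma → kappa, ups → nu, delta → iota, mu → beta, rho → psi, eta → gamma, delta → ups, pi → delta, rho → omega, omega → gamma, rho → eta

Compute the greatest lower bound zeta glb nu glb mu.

pi

Common lower bounds of {zeta, nu, mu}: pi.
The greatest among these is pi.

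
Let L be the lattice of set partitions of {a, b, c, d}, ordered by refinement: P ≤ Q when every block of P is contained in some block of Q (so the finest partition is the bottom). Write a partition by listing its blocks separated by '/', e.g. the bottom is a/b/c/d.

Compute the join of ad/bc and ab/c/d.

The join of ad/bc and ab/c/d merges any blocks that overlap across the partitions, giving abcd.

abcd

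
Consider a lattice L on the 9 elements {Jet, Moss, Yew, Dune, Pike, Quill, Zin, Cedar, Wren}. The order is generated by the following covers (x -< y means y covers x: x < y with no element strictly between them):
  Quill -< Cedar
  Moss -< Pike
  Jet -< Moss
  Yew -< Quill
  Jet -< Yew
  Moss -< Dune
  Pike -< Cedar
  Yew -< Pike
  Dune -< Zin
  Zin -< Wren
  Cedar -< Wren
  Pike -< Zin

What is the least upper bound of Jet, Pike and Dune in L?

Zin

Common upper bounds of {Jet, Pike, Dune}: Wren, Zin.
The least among these is Zin.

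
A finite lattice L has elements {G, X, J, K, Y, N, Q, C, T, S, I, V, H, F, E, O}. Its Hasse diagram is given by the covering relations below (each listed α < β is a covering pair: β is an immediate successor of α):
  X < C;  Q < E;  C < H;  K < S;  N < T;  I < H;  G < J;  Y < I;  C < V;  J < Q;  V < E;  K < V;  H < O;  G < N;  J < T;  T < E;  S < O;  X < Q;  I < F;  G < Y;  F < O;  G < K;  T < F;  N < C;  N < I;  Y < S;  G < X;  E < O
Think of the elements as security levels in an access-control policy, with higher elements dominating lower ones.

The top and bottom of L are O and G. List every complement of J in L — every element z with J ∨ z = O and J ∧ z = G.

Need z with J ∨ z = O and J ∧ z = G.
Checking each element gives: H, S.

H, S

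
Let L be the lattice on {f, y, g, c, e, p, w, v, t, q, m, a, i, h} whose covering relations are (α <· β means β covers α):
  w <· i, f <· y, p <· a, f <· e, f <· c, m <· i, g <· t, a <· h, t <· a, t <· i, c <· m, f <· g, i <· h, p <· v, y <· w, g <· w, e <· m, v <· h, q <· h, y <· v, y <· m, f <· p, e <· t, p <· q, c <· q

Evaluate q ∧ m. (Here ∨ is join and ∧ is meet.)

c

q ∧ m = c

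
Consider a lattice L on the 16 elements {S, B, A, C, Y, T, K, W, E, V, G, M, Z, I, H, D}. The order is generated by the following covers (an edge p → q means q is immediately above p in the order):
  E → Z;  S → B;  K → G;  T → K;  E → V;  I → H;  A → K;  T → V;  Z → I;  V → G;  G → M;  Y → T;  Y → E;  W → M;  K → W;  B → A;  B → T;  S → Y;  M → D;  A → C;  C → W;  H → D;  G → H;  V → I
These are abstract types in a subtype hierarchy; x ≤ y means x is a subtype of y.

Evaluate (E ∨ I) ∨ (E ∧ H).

E ∨ I = I
E ∧ H = E
I ∨ E = I

I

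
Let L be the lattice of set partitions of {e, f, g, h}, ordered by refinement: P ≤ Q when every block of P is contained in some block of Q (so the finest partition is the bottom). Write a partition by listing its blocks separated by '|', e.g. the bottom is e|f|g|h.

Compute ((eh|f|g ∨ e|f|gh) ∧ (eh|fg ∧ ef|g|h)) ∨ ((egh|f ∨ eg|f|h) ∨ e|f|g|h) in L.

egh|f

eh|f|g ∨ e|f|gh = egh|f
eh|fg ∧ ef|g|h = e|f|g|h
egh|f ∧ e|f|g|h = e|f|g|h
egh|f ∨ eg|f|h = egh|f
egh|f ∨ e|f|g|h = egh|f
e|f|g|h ∨ egh|f = egh|f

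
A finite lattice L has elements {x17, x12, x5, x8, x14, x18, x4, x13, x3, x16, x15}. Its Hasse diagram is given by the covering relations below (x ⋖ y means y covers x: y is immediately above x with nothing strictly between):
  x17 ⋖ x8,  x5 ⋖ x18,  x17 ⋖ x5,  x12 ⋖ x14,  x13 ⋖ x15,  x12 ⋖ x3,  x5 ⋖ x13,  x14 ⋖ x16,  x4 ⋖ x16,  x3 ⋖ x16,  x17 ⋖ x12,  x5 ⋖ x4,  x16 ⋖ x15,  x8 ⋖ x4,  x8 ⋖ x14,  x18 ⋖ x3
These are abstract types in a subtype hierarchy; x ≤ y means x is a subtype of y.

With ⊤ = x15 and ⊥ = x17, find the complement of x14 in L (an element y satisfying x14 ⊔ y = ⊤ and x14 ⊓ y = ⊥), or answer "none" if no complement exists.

Need y with x14 ∨ y = x15 and x14 ∧ y = x17.
Checking each element gives: x13.

x13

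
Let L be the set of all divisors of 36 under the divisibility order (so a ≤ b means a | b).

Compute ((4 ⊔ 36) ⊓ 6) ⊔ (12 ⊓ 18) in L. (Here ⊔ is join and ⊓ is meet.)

6

4 ∨ 36 = 36
36 ∧ 6 = 6
12 ∧ 18 = 6
6 ∨ 6 = 6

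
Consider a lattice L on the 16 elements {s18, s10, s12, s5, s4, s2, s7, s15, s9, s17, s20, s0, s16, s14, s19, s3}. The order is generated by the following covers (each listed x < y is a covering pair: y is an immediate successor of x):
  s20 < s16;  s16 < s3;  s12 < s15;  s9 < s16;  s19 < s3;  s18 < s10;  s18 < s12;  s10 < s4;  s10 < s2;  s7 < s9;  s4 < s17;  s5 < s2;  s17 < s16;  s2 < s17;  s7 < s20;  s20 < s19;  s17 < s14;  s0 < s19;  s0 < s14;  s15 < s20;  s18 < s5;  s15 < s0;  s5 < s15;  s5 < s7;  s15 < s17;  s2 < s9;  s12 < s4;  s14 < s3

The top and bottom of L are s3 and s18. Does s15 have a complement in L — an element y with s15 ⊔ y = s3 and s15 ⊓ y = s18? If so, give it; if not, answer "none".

For every candidate y, either s15 ∨ y ≠ s3 or s15 ∧ y ≠ s18; no complement exists.

none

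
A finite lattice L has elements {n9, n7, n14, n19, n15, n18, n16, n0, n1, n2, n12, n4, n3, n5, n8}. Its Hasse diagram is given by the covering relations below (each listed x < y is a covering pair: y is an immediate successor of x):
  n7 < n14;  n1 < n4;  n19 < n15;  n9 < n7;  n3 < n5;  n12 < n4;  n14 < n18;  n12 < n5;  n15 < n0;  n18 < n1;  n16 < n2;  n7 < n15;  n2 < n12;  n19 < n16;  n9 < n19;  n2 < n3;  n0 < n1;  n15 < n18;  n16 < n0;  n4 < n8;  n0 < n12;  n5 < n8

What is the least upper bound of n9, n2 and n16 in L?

n2

Common upper bounds of {n9, n2, n16}: n12, n2, n3, n4, n5, n8.
The least among these is n2.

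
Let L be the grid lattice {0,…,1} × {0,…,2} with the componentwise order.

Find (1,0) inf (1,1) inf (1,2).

In a product of chains, the meet is componentwise min, giving (1,0).

(1,0)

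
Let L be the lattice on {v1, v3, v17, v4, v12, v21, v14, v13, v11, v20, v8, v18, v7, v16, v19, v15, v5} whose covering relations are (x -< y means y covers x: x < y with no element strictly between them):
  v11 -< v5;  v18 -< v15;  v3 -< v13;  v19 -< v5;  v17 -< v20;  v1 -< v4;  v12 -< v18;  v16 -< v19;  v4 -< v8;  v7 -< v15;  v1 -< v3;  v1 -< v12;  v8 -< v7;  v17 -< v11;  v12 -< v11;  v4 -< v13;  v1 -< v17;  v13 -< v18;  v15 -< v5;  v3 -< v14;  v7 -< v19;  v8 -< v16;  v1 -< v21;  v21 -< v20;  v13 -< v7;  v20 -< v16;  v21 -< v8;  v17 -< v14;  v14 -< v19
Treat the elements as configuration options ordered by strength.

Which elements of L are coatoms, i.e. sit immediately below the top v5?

v11, v15, v19

The coatoms are exactly the elements covered by v5: v11, v15, v19.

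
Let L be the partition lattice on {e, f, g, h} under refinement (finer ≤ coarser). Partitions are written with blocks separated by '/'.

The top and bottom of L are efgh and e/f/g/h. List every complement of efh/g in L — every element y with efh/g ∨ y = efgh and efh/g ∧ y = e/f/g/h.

Need y with efh/g ∨ y = efgh and efh/g ∧ y = e/f/g/h.
Checking each element gives: e/f/gh, e/fg/h, eg/f/h.

e/f/gh, e/fg/h, eg/f/h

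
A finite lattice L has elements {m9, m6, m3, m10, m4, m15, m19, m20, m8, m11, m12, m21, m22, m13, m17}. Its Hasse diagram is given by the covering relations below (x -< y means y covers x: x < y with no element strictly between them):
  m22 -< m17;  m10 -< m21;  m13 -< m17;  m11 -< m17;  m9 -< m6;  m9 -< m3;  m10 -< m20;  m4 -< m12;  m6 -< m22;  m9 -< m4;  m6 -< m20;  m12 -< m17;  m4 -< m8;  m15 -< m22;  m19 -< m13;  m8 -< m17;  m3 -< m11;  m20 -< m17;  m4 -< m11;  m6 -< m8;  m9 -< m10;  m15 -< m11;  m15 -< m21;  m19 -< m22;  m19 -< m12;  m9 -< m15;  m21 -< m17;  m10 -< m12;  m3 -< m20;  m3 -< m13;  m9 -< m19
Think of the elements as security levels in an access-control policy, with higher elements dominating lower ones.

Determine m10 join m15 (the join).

Common upper bounds of {m10, m15}: m17, m21.
The least among these is m21.

m21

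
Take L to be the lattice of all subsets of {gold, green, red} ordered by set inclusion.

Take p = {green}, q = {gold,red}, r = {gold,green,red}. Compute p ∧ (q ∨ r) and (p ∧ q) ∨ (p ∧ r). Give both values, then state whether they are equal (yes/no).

q ∨ r = {gold,green,red}, so p ∧ (q ∨ r) = {green} ∧ {gold,green,red} = {green}.
p ∧ q = ∅ and p ∧ r = {green}, so (p ∧ q) ∨ (p ∧ r) = ∅ ∨ {green} = {green}.
Equal: yes.

{green}; {green}; yes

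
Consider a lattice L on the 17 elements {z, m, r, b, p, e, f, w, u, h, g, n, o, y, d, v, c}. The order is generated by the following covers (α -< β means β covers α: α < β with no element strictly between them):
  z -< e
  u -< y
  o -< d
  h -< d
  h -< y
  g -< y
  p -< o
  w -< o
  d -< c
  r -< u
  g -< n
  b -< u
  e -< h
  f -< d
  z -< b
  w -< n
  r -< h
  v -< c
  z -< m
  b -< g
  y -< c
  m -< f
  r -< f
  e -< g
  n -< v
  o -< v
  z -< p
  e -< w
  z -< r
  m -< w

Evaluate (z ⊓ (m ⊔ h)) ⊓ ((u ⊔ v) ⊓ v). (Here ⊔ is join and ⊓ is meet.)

z

m ∨ h = d
z ∧ d = z
u ∨ v = c
c ∧ v = v
z ∧ v = z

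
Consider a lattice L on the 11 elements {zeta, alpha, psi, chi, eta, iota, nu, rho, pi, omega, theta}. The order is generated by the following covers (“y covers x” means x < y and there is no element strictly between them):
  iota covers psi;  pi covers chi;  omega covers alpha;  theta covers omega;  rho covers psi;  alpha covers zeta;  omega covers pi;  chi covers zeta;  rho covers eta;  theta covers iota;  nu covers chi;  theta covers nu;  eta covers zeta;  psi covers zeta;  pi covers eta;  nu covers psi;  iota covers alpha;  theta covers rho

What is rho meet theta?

Common lower bounds of {rho, theta}: eta, psi, rho, zeta.
The greatest among these is rho.

rho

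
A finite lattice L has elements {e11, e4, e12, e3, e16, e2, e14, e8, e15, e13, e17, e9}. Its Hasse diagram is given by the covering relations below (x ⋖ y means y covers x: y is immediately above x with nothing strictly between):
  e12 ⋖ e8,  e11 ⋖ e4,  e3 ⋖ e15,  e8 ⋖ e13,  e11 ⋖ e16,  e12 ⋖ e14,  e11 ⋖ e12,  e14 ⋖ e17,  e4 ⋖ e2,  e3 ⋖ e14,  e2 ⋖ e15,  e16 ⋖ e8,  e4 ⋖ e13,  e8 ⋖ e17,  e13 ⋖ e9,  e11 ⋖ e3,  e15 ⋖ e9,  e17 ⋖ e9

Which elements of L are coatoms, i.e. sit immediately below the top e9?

e13, e15, e17

The coatoms are exactly the elements covered by e9: e13, e15, e17.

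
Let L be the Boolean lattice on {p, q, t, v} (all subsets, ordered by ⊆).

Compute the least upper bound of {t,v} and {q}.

{q,t,v}

Common upper bounds of {{t,v}, {q}}: {p,q,t,v}, {q,t,v}.
The least among these is {q,t,v}.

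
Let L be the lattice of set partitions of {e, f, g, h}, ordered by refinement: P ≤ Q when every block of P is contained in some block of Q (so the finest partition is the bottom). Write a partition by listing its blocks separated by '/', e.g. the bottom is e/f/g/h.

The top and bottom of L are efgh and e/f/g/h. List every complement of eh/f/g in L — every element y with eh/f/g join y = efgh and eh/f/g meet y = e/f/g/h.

Need y with eh/f/g ∨ y = efgh and eh/f/g ∧ y = e/f/g/h.
Checking each element gives: e/fgh, ef/gh, efg/h, eg/fh.

e/fgh, ef/gh, efg/h, eg/fh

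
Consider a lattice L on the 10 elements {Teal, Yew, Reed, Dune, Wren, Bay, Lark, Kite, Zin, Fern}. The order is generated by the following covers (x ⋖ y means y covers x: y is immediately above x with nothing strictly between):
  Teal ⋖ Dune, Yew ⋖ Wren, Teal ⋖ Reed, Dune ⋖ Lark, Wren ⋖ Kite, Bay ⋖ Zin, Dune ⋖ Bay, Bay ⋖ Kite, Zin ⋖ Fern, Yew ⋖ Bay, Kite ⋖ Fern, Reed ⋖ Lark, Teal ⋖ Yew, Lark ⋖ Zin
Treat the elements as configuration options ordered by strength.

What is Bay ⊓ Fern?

Common lower bounds of {Bay, Fern}: Bay, Dune, Teal, Yew.
The greatest among these is Bay.

Bay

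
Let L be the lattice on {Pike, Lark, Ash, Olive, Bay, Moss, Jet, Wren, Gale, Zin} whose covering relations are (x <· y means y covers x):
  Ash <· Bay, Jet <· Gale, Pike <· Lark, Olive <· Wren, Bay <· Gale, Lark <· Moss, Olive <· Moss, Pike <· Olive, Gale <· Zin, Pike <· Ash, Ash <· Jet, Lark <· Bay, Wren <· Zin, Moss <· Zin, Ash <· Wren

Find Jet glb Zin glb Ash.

Common lower bounds of {Jet, Zin, Ash}: Ash, Pike.
The greatest among these is Ash.

Ash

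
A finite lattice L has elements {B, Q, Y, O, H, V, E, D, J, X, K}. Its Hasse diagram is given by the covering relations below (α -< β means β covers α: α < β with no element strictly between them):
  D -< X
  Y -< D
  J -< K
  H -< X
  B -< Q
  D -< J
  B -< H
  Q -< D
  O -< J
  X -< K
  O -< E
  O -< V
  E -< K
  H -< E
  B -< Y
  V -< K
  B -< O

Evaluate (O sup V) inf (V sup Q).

O ∨ V = V
V ∨ Q = K
V ∧ K = V

V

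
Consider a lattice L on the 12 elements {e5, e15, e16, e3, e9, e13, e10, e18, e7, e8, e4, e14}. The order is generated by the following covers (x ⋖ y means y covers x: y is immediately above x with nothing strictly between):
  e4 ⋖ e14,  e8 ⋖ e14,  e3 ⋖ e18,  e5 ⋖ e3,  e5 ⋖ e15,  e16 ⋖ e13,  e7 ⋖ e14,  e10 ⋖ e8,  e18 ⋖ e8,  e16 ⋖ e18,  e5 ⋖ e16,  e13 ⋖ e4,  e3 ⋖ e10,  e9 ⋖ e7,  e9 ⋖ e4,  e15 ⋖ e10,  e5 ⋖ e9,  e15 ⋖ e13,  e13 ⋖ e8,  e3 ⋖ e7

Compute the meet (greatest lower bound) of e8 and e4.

e13

Common lower bounds of {e8, e4}: e13, e15, e16, e5.
The greatest among these is e13.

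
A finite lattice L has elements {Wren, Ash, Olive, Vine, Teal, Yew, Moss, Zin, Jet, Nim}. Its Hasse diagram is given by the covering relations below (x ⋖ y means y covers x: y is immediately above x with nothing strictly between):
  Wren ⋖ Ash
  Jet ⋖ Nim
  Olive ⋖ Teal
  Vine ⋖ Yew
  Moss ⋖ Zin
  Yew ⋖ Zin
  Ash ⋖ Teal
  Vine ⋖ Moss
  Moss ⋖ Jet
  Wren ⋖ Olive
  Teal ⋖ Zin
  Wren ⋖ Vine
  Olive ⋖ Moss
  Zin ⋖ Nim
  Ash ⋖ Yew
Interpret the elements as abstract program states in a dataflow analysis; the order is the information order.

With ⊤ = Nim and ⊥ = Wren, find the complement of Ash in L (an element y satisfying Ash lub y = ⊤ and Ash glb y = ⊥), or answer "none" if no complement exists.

Need y with Ash ∨ y = Nim and Ash ∧ y = Wren.
Checking each element gives: Jet.

Jet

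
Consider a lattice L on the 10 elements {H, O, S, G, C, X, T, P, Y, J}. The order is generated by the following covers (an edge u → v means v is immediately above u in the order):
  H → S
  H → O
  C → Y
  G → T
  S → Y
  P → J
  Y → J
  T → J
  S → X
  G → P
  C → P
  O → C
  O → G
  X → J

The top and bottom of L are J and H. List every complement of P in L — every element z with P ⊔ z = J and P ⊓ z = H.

S, X

Need z with P ∨ z = J and P ∧ z = H.
Checking each element gives: S, X.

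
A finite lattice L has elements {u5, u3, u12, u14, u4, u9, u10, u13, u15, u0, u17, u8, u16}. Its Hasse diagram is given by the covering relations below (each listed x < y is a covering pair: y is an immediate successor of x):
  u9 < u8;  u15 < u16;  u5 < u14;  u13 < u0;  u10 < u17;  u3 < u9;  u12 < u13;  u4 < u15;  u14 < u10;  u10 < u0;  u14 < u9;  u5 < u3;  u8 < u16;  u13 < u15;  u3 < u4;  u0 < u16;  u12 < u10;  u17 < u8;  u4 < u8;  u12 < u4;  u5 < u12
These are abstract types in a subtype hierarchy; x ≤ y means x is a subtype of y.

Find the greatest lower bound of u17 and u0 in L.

Common lower bounds of {u17, u0}: u10, u12, u14, u5.
The greatest among these is u10.

u10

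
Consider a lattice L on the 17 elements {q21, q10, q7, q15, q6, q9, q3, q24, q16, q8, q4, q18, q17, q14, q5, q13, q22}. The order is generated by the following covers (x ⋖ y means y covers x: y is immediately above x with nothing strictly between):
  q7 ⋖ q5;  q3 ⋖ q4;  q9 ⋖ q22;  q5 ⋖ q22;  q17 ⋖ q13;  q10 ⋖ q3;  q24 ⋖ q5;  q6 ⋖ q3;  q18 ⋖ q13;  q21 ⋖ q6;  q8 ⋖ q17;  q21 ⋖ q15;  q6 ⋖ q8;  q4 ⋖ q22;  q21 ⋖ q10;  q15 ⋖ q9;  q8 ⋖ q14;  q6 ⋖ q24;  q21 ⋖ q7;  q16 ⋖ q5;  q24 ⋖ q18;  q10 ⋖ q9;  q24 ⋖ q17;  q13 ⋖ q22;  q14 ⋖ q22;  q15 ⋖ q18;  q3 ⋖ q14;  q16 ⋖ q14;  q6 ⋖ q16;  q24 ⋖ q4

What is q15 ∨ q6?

Common upper bounds of {q15, q6}: q13, q18, q22.
The least among these is q18.

q18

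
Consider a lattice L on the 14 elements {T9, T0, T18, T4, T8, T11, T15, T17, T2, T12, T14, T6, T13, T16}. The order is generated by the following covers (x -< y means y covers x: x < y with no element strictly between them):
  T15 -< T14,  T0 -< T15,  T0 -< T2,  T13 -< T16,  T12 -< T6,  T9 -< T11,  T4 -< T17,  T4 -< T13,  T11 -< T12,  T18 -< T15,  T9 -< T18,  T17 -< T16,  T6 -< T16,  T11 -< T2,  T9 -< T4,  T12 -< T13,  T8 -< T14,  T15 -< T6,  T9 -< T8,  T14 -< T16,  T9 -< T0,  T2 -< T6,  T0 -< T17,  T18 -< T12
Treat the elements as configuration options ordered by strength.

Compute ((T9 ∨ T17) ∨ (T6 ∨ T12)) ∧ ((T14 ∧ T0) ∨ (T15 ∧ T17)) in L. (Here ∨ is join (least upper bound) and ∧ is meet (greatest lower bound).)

T0

T9 ∨ T17 = T17
T6 ∨ T12 = T6
T17 ∨ T6 = T16
T14 ∧ T0 = T0
T15 ∧ T17 = T0
T0 ∨ T0 = T0
T16 ∧ T0 = T0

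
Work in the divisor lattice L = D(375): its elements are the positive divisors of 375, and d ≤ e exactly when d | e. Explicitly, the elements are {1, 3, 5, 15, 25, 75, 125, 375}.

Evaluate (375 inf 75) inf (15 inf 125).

375 ∧ 75 = 75
15 ∧ 125 = 5
75 ∧ 5 = 5

5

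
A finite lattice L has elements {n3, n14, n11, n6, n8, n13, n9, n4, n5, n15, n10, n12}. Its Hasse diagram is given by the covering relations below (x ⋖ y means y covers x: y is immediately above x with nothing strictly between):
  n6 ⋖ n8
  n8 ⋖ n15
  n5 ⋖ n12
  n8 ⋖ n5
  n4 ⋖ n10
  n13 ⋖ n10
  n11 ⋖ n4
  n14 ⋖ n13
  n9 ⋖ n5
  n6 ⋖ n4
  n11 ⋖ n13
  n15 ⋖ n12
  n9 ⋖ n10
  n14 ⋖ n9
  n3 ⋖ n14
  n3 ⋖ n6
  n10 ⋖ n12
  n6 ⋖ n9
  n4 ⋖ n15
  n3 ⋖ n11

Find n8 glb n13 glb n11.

n3

Common lower bounds of {n8, n13, n11}: n3.
The greatest among these is n3.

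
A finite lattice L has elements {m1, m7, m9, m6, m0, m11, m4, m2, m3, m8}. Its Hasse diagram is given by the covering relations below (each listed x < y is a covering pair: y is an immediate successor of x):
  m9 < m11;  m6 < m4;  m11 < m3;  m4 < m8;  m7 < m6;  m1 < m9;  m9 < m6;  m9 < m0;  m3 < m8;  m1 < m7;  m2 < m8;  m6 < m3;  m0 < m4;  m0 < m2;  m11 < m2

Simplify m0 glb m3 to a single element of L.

m0 ∧ m3 = m9

m9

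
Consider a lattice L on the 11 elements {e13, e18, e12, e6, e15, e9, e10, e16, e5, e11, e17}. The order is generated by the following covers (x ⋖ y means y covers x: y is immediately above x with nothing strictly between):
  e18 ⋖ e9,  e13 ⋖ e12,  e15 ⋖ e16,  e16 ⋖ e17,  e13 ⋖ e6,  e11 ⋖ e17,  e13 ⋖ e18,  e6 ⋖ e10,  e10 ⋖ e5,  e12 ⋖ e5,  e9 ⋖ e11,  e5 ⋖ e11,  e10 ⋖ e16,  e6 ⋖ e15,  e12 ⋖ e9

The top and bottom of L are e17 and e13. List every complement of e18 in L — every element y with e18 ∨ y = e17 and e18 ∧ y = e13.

e15, e16

Need y with e18 ∨ y = e17 and e18 ∧ y = e13.
Checking each element gives: e15, e16.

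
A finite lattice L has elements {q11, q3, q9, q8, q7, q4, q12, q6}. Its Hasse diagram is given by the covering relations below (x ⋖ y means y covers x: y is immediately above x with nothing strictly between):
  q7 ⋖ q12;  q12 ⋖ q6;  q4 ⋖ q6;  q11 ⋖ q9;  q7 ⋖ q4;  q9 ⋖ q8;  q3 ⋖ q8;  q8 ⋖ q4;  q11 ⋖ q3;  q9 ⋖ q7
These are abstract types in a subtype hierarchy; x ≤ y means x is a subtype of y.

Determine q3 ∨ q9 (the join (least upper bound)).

q8

Common upper bounds of {q3, q9}: q4, q6, q8.
The least among these is q8.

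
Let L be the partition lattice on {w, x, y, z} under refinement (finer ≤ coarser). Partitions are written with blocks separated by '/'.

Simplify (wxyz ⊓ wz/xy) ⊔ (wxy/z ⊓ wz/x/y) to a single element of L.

wz/xy

wxyz ∧ wz/xy = wz/xy
wxy/z ∧ wz/x/y = w/x/y/z
wz/xy ∨ w/x/y/z = wz/xy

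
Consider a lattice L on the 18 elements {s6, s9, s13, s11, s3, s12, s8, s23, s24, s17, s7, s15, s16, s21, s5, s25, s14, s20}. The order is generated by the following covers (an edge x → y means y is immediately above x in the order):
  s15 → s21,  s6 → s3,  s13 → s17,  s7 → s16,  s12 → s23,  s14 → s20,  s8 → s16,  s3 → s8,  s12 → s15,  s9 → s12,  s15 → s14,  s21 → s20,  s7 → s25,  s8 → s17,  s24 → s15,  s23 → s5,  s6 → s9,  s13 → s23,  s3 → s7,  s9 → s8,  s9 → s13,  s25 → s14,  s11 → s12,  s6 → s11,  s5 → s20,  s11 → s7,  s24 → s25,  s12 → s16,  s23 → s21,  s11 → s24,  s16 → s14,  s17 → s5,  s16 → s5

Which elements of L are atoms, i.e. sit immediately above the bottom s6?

s11, s3, s9

The atoms are exactly the elements that cover s6: s11, s3, s9.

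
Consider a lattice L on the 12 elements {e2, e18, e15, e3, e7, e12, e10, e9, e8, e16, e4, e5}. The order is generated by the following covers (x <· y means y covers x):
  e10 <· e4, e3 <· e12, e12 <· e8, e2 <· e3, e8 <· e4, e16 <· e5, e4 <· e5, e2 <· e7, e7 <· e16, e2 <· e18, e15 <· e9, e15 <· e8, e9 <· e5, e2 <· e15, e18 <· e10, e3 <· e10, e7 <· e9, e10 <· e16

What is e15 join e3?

Common upper bounds of {e15, e3}: e4, e5, e8.
The least among these is e8.

e8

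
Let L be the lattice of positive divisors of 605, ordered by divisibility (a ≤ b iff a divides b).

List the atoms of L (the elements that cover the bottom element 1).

11, 5

The atoms are exactly the elements that cover 1: 11, 5.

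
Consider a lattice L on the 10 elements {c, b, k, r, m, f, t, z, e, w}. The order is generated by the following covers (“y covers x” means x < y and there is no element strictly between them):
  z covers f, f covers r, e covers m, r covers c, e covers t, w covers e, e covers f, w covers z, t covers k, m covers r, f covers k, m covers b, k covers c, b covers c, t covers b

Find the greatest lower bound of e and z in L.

f

Common lower bounds of {e, z}: c, f, k, r.
The greatest among these is f.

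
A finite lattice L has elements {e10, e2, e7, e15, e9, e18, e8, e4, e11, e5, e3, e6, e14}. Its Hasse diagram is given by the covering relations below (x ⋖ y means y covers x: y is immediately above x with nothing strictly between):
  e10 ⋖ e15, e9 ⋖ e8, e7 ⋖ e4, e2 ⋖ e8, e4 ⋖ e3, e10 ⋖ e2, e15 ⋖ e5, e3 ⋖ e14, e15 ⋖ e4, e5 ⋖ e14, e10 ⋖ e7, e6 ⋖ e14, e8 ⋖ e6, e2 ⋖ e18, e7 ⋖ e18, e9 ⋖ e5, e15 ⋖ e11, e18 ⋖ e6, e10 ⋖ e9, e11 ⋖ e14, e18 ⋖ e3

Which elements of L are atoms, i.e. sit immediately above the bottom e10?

The atoms are exactly the elements that cover e10: e15, e2, e7, e9.

e15, e2, e7, e9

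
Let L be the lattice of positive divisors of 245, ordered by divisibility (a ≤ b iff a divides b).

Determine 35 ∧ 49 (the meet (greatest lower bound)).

Common lower bounds of {35, 49}: 1, 7.
The greatest among these is 7.

7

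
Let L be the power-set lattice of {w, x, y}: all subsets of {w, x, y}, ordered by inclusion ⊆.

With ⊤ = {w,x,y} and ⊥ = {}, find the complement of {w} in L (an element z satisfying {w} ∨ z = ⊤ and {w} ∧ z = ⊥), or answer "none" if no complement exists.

Need z with {w} ∨ z = {w,x,y} and {w} ∧ z = {}.
Checking each element gives: {x,y}.

{x,y}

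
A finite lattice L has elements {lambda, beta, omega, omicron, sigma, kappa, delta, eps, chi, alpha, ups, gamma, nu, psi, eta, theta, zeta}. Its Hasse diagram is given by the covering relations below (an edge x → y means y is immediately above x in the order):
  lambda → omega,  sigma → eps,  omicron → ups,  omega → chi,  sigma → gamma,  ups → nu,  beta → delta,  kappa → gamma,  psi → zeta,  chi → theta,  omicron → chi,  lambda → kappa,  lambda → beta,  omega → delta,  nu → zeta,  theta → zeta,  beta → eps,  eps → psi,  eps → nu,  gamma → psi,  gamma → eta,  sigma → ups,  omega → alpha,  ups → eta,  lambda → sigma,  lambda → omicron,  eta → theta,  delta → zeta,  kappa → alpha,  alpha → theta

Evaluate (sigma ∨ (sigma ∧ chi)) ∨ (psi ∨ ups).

sigma ∧ chi = lambda
sigma ∨ lambda = sigma
psi ∨ ups = zeta
sigma ∨ zeta = zeta

zeta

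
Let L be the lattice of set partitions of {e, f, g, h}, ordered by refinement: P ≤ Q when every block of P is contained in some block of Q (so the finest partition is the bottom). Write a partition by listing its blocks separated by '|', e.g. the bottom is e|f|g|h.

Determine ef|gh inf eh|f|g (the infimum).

e|f|g|h

The meet (common refinement) of ef|gh and eh|f|g intersects blocks pairwise, giving e|f|g|h.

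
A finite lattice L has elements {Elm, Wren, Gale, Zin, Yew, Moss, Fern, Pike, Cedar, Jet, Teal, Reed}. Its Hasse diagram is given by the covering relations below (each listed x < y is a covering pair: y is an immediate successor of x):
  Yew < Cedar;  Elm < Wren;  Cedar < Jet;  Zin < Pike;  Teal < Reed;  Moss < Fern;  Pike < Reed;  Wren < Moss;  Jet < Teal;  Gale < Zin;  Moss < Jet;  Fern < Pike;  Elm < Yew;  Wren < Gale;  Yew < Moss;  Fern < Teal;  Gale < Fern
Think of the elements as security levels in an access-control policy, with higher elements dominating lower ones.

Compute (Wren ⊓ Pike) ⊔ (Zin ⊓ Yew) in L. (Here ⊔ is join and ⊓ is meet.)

Wren

Wren ∧ Pike = Wren
Zin ∧ Yew = Elm
Wren ∨ Elm = Wren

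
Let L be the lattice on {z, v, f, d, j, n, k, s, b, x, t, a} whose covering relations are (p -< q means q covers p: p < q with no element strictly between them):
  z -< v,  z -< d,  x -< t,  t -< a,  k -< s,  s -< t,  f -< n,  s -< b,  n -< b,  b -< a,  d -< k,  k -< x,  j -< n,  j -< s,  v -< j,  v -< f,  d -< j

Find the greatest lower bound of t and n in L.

Common lower bounds of {t, n}: d, j, v, z.
The greatest among these is j.

j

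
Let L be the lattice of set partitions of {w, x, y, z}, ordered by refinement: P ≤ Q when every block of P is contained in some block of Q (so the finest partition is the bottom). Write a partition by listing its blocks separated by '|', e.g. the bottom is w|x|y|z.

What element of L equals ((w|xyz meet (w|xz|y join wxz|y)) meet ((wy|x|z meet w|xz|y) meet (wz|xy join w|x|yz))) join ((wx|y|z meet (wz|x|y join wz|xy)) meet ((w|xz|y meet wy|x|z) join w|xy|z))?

w|x|y|z

w|xz|y ∨ wxz|y = wxz|y
w|xyz ∧ wxz|y = w|xz|y
wy|x|z ∧ w|xz|y = w|x|y|z
wz|xy ∨ w|x|yz = wxyz
w|x|y|z ∧ wxyz = w|x|y|z
w|xz|y ∧ w|x|y|z = w|x|y|z
wz|x|y ∨ wz|xy = wz|xy
wx|y|z ∧ wz|xy = w|x|y|z
w|xz|y ∧ wy|x|z = w|x|y|z
w|x|y|z ∨ w|xy|z = w|xy|z
w|x|y|z ∧ w|xy|z = w|x|y|z
w|x|y|z ∨ w|x|y|z = w|x|y|z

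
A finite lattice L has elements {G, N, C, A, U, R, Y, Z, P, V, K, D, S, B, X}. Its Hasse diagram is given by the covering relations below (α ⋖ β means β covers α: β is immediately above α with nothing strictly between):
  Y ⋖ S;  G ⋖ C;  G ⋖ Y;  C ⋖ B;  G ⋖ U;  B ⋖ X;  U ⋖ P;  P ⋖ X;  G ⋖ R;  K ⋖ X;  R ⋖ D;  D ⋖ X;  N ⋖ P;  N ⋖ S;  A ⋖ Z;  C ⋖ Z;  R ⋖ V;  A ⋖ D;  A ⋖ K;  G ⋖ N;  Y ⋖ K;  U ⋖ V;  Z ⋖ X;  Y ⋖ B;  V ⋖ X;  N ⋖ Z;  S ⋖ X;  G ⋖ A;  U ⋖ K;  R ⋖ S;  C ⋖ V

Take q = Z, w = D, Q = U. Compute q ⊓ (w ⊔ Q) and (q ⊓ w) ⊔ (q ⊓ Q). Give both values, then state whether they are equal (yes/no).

Z; A; no

w ⊔ Q = X, so q ⊓ (w ⊔ Q) = Z ⊓ X = Z.
q ⊓ w = A and q ⊓ Q = G, so (q ⊓ w) ⊔ (q ⊓ Q) = A ⊔ G = A.
Equal: no.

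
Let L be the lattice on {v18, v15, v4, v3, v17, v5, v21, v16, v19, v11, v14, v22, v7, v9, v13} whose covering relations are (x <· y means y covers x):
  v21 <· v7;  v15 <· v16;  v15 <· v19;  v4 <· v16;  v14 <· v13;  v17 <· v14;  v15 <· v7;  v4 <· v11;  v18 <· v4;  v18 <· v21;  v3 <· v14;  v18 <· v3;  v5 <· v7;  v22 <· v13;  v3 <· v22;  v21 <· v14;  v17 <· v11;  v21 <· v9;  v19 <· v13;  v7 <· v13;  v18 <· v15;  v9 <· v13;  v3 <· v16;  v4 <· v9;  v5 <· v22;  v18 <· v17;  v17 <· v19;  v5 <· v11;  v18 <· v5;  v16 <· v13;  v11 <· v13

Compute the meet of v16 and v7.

v15

Common lower bounds of {v16, v7}: v15, v18.
The greatest among these is v15.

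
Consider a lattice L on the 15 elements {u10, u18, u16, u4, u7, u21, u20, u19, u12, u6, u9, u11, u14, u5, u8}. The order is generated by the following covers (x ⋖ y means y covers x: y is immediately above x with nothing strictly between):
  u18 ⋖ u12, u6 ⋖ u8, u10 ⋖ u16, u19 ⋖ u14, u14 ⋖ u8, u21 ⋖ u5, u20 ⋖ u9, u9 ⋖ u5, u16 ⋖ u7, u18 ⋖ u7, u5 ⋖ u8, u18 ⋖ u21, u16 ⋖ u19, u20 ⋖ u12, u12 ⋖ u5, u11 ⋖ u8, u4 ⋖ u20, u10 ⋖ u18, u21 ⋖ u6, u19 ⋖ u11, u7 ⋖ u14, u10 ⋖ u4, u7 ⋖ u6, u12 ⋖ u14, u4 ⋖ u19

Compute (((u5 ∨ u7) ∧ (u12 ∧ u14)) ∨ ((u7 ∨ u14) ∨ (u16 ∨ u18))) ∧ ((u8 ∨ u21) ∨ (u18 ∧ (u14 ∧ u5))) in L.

u5 ∨ u7 = u8
u12 ∧ u14 = u12
u8 ∧ u12 = u12
u7 ∨ u14 = u14
u16 ∨ u18 = u7
u14 ∨ u7 = u14
u12 ∨ u14 = u14
u8 ∨ u21 = u8
u14 ∧ u5 = u12
u18 ∧ u12 = u18
u8 ∨ u18 = u8
u14 ∧ u8 = u14

u14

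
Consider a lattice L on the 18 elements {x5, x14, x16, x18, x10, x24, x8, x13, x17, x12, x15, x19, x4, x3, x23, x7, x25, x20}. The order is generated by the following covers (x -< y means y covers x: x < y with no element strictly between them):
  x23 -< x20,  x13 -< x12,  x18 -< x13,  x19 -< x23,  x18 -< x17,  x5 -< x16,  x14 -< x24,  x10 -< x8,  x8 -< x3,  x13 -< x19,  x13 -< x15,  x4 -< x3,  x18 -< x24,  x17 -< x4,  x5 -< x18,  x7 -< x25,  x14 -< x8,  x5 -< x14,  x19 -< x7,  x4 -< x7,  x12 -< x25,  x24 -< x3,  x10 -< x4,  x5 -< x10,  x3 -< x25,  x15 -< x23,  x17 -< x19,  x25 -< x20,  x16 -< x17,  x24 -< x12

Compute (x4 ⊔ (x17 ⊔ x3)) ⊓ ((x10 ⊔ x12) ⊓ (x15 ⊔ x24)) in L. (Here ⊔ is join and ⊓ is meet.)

x3

x17 ∨ x3 = x3
x4 ∨ x3 = x3
x10 ∨ x12 = x25
x15 ∨ x24 = x20
x25 ∧ x20 = x25
x3 ∧ x25 = x3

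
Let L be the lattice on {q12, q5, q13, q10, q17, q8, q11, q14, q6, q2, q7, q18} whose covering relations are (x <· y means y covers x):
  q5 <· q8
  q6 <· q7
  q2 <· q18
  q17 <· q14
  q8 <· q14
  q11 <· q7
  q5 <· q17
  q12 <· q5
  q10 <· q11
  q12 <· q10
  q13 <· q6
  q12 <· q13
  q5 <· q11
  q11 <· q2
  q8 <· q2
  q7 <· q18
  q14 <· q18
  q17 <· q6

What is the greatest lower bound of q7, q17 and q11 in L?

Common lower bounds of {q7, q17, q11}: q12, q5.
The greatest among these is q5.

q5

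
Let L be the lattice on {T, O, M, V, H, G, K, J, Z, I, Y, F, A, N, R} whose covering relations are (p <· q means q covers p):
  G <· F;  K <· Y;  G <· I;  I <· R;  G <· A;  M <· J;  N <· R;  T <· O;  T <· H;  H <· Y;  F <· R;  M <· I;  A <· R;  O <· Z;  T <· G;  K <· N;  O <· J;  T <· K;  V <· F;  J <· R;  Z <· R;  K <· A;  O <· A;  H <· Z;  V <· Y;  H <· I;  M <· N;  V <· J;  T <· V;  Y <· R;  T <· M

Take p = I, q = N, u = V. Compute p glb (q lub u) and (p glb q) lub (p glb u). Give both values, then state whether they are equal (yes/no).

I; M; no

q lub u = R, so p glb (q lub u) = I glb R = I.
p glb q = M and p glb u = T, so (p glb q) lub (p glb u) = M lub T = M.
Equal: no.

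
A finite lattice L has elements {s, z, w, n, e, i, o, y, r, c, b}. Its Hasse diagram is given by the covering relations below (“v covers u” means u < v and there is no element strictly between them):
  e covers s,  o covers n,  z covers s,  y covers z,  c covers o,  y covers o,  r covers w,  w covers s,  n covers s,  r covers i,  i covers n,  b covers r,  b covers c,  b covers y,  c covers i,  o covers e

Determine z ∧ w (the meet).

Common lower bounds of {z, w}: s.
The greatest among these is s.

s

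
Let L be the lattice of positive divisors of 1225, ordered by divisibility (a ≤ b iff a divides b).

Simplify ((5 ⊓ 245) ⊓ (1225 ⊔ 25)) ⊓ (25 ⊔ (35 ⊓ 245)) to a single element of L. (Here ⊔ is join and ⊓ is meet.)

5 ∧ 245 = 5
1225 ∨ 25 = 1225
5 ∧ 1225 = 5
35 ∧ 245 = 35
25 ∨ 35 = 175
5 ∧ 175 = 5

5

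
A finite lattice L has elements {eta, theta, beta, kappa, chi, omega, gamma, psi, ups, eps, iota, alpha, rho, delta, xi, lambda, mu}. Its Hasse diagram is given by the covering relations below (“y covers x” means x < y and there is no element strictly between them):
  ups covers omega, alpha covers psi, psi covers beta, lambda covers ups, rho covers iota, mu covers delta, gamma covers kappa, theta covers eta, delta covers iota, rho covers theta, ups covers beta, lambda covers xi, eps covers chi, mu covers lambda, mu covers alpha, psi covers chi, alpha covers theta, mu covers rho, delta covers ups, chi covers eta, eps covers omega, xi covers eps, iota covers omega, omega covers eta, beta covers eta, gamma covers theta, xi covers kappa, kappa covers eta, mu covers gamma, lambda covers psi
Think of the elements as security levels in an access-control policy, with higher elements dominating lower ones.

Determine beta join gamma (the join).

mu

Common upper bounds of {beta, gamma}: mu.
The least among these is mu.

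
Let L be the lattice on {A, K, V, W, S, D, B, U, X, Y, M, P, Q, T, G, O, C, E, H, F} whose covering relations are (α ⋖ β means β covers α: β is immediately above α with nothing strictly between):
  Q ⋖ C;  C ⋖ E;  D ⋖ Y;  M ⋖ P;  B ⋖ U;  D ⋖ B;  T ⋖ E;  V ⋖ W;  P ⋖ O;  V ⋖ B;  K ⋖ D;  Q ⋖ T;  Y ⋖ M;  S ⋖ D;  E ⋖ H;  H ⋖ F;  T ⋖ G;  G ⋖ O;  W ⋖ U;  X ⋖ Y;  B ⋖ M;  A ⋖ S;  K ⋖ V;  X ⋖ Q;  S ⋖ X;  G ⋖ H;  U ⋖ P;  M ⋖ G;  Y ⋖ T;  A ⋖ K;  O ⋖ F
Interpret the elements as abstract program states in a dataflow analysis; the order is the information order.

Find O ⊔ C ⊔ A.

Common upper bounds of {O, C, A}: F.
The least among these is F.

F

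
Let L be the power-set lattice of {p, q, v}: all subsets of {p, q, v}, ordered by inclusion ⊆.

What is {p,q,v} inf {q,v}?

{q,v}

Under ⊆, meet is intersection: {p,q,v} ∩ {q,v} = {q,v}.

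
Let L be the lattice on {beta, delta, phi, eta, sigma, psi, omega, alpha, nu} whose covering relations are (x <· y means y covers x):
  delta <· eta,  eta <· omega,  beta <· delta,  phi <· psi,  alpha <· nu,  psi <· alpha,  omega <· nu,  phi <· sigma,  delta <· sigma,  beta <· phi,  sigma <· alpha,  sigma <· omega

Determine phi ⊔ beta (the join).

phi

Common upper bounds of {phi, beta}: alpha, nu, omega, phi, psi, sigma.
The least among these is phi.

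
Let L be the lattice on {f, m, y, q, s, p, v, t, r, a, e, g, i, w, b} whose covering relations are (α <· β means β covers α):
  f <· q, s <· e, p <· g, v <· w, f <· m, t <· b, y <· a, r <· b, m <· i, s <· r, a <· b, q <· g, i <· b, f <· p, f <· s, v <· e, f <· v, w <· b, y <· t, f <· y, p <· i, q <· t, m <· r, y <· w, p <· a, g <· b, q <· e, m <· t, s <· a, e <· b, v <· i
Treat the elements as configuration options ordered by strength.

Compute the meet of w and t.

y

Common lower bounds of {w, t}: f, y.
The greatest among these is y.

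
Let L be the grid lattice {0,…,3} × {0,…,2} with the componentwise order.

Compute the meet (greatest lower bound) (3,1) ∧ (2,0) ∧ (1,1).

(1,0)

In a product of chains, the meet is componentwise min, giving (1,0).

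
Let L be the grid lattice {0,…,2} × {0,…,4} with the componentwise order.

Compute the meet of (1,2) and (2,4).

In a product of chains, the meet is componentwise min, giving (1,2).

(1,2)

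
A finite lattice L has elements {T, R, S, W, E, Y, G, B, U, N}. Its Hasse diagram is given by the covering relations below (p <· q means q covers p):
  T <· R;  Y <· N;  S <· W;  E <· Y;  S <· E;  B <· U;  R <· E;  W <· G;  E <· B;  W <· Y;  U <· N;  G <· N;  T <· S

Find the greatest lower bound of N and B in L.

Common lower bounds of {N, B}: B, E, R, S, T.
The greatest among these is B.

B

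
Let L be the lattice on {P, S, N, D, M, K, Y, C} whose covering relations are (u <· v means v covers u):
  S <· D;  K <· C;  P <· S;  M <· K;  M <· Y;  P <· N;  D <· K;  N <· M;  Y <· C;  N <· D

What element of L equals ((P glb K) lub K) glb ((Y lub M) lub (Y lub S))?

K

P ∧ K = P
P ∨ K = K
Y ∨ M = Y
Y ∨ S = C
Y ∨ C = C
K ∧ C = K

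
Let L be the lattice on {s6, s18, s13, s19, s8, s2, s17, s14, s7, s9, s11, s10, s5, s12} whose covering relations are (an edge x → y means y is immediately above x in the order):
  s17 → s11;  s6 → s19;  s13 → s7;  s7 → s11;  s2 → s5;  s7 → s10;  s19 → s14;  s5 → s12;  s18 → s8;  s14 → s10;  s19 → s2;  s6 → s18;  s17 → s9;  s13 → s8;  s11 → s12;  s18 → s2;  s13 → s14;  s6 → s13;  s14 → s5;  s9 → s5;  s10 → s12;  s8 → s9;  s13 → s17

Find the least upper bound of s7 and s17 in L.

s11

Common upper bounds of {s7, s17}: s11, s12.
The least among these is s11.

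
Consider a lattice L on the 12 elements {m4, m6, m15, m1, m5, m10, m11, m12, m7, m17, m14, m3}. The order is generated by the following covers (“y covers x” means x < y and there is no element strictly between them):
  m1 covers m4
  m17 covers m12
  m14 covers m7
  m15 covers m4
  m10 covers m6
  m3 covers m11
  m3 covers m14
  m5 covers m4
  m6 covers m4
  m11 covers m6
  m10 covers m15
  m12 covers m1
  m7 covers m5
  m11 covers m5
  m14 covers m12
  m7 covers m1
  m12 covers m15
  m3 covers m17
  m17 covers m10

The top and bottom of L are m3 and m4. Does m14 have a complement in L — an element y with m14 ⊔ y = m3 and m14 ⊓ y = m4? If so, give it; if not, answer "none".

Need y with m14 ∨ y = m3 and m14 ∧ y = m4.
Checking each element gives: m6.

m6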